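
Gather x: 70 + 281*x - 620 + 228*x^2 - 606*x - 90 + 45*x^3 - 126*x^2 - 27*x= 45*x^3 + 102*x^2 - 352*x - 640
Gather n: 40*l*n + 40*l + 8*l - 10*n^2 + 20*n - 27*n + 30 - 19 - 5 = 48*l - 10*n^2 + n*(40*l - 7) + 6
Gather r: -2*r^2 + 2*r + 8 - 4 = -2*r^2 + 2*r + 4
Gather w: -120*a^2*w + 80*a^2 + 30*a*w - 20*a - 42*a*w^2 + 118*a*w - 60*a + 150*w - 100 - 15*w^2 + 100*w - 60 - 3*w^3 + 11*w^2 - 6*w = 80*a^2 - 80*a - 3*w^3 + w^2*(-42*a - 4) + w*(-120*a^2 + 148*a + 244) - 160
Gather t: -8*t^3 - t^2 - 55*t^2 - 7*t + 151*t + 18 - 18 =-8*t^3 - 56*t^2 + 144*t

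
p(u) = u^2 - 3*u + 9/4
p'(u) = 2*u - 3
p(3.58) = 4.33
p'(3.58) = 4.16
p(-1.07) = 6.60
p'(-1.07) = -5.14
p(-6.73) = 67.73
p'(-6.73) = -16.46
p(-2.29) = 14.36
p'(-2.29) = -7.58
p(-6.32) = 61.15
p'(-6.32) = -15.64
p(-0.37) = 3.50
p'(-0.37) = -3.74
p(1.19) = 0.10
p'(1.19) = -0.62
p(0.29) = 1.46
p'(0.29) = -2.42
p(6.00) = 20.25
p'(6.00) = 9.00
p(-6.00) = 56.25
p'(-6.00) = -15.00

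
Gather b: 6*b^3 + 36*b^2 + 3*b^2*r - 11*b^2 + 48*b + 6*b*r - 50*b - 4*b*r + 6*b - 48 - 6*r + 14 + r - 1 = 6*b^3 + b^2*(3*r + 25) + b*(2*r + 4) - 5*r - 35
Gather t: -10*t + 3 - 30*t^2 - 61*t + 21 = -30*t^2 - 71*t + 24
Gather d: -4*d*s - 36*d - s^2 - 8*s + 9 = d*(-4*s - 36) - s^2 - 8*s + 9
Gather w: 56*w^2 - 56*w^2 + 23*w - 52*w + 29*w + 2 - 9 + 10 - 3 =0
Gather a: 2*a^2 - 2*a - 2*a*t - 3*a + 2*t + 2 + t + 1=2*a^2 + a*(-2*t - 5) + 3*t + 3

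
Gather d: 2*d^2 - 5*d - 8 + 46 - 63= 2*d^2 - 5*d - 25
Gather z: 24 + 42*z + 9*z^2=9*z^2 + 42*z + 24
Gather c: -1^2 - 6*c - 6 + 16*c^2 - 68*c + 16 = 16*c^2 - 74*c + 9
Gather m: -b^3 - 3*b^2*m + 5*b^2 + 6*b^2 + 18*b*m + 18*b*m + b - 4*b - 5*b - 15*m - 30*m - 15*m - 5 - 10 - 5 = -b^3 + 11*b^2 - 8*b + m*(-3*b^2 + 36*b - 60) - 20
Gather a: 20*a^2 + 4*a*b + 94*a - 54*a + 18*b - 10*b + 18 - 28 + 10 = 20*a^2 + a*(4*b + 40) + 8*b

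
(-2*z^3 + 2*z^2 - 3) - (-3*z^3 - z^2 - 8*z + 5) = z^3 + 3*z^2 + 8*z - 8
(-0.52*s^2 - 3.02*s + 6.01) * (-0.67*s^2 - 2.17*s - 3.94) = 0.3484*s^4 + 3.1518*s^3 + 4.5755*s^2 - 1.1429*s - 23.6794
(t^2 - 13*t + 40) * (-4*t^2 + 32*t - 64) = -4*t^4 + 84*t^3 - 640*t^2 + 2112*t - 2560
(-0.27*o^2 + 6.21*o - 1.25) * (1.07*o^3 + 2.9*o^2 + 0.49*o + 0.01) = -0.2889*o^5 + 5.8617*o^4 + 16.5392*o^3 - 0.5848*o^2 - 0.5504*o - 0.0125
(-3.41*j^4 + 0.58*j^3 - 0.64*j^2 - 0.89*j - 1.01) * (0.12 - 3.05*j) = 10.4005*j^5 - 2.1782*j^4 + 2.0216*j^3 + 2.6377*j^2 + 2.9737*j - 0.1212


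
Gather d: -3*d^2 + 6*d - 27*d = -3*d^2 - 21*d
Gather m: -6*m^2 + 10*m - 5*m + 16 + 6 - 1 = -6*m^2 + 5*m + 21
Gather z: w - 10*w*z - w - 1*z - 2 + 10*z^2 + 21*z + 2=10*z^2 + z*(20 - 10*w)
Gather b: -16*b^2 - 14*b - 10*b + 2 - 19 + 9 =-16*b^2 - 24*b - 8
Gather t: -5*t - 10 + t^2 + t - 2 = t^2 - 4*t - 12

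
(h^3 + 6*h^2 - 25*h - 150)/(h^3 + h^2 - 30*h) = (h + 5)/h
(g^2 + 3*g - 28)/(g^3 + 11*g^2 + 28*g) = (g - 4)/(g*(g + 4))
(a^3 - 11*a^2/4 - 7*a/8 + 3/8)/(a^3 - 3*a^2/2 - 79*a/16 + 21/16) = 2*(2*a + 1)/(4*a + 7)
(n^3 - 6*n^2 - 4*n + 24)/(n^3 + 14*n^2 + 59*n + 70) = (n^2 - 8*n + 12)/(n^2 + 12*n + 35)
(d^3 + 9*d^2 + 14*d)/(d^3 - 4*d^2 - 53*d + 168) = d*(d + 2)/(d^2 - 11*d + 24)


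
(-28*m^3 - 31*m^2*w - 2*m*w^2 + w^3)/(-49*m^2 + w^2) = (4*m^2 + 5*m*w + w^2)/(7*m + w)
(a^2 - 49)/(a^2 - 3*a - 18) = (49 - a^2)/(-a^2 + 3*a + 18)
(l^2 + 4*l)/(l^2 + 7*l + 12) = l/(l + 3)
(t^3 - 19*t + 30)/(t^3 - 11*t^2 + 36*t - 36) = (t + 5)/(t - 6)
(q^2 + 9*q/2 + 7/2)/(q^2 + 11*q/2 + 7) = (q + 1)/(q + 2)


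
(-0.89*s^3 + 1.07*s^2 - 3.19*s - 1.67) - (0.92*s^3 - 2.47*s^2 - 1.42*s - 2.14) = -1.81*s^3 + 3.54*s^2 - 1.77*s + 0.47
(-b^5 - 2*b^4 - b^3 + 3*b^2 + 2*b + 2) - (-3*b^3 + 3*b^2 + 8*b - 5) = -b^5 - 2*b^4 + 2*b^3 - 6*b + 7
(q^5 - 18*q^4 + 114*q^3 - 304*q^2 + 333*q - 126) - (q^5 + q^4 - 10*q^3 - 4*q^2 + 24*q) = -19*q^4 + 124*q^3 - 300*q^2 + 309*q - 126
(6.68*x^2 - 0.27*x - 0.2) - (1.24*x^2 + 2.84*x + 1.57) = 5.44*x^2 - 3.11*x - 1.77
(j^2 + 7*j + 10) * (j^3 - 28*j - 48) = j^5 + 7*j^4 - 18*j^3 - 244*j^2 - 616*j - 480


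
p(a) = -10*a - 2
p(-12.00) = 118.00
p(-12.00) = 118.00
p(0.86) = -10.60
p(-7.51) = 73.10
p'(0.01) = -10.00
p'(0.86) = -10.00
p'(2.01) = -10.00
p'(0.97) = -10.00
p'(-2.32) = -10.00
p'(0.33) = -10.00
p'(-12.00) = -10.00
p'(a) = -10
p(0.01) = -2.10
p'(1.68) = -10.00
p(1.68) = -18.80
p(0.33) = -5.30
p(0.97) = -11.70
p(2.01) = -22.10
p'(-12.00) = -10.00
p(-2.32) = 21.20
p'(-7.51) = -10.00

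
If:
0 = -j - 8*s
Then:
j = -8*s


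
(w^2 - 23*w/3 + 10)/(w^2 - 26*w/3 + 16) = (3*w - 5)/(3*w - 8)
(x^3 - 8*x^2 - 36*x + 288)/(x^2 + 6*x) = x - 14 + 48/x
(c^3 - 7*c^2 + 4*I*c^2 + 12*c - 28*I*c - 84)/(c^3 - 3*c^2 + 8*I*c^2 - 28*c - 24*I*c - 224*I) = (c^2 + 4*I*c + 12)/(c^2 + c*(4 + 8*I) + 32*I)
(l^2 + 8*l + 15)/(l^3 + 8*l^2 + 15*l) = 1/l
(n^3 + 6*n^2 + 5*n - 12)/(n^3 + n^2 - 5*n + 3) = (n + 4)/(n - 1)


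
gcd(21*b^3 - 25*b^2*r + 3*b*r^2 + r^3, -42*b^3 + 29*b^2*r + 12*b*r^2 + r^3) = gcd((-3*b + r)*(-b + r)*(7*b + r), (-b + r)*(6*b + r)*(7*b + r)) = -7*b^2 + 6*b*r + r^2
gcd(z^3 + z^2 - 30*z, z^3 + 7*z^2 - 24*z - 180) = z^2 + z - 30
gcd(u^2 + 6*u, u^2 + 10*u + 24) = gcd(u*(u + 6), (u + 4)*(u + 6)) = u + 6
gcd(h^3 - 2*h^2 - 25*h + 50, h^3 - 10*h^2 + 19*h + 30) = h - 5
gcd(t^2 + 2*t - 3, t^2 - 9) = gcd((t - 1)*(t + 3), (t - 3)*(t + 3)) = t + 3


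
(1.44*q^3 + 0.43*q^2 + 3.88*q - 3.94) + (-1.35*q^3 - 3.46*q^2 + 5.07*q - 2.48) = 0.0899999999999999*q^3 - 3.03*q^2 + 8.95*q - 6.42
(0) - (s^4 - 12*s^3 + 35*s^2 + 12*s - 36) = -s^4 + 12*s^3 - 35*s^2 - 12*s + 36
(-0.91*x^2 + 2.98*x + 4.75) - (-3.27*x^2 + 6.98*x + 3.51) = 2.36*x^2 - 4.0*x + 1.24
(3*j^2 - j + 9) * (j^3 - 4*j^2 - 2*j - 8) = 3*j^5 - 13*j^4 + 7*j^3 - 58*j^2 - 10*j - 72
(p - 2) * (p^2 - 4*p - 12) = p^3 - 6*p^2 - 4*p + 24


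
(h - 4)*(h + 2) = h^2 - 2*h - 8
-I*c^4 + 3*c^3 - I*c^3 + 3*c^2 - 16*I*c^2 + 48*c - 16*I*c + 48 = (c - 4*I)*(c + 3*I)*(c + 4*I)*(-I*c - I)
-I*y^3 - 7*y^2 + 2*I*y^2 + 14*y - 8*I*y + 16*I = (y - 2)*(y - 8*I)*(-I*y + 1)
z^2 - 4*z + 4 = (z - 2)^2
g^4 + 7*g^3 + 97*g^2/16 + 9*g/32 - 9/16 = (g - 1/4)*(g + 1/2)*(g + 3/4)*(g + 6)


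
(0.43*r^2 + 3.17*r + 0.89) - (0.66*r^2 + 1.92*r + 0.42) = -0.23*r^2 + 1.25*r + 0.47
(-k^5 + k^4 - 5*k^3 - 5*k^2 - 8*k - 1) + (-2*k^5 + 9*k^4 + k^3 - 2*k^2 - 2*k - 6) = -3*k^5 + 10*k^4 - 4*k^3 - 7*k^2 - 10*k - 7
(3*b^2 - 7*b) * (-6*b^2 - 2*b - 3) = -18*b^4 + 36*b^3 + 5*b^2 + 21*b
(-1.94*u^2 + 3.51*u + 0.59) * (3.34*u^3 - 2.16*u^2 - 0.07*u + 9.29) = -6.4796*u^5 + 15.9138*u^4 - 5.4752*u^3 - 19.5427*u^2 + 32.5666*u + 5.4811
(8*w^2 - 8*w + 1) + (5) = 8*w^2 - 8*w + 6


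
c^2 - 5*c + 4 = (c - 4)*(c - 1)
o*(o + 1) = o^2 + o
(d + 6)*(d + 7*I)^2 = d^3 + 6*d^2 + 14*I*d^2 - 49*d + 84*I*d - 294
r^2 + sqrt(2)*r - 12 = (r - 2*sqrt(2))*(r + 3*sqrt(2))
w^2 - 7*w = w*(w - 7)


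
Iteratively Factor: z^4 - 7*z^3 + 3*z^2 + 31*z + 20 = (z - 4)*(z^3 - 3*z^2 - 9*z - 5) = (z - 4)*(z + 1)*(z^2 - 4*z - 5) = (z - 4)*(z + 1)^2*(z - 5)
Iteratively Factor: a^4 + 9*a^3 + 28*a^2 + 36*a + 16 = (a + 1)*(a^3 + 8*a^2 + 20*a + 16) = (a + 1)*(a + 4)*(a^2 + 4*a + 4) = (a + 1)*(a + 2)*(a + 4)*(a + 2)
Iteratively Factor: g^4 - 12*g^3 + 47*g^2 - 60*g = (g - 4)*(g^3 - 8*g^2 + 15*g) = (g - 5)*(g - 4)*(g^2 - 3*g) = g*(g - 5)*(g - 4)*(g - 3)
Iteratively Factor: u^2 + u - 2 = (u - 1)*(u + 2)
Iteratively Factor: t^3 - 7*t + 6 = (t + 3)*(t^2 - 3*t + 2) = (t - 1)*(t + 3)*(t - 2)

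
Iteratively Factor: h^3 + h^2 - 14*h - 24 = (h - 4)*(h^2 + 5*h + 6) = (h - 4)*(h + 2)*(h + 3)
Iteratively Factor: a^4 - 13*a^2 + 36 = (a - 3)*(a^3 + 3*a^2 - 4*a - 12) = (a - 3)*(a + 3)*(a^2 - 4) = (a - 3)*(a - 2)*(a + 3)*(a + 2)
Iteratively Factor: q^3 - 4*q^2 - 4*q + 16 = (q + 2)*(q^2 - 6*q + 8) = (q - 2)*(q + 2)*(q - 4)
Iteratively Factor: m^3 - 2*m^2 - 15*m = (m + 3)*(m^2 - 5*m) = m*(m + 3)*(m - 5)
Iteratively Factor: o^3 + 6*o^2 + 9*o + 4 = (o + 1)*(o^2 + 5*o + 4) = (o + 1)*(o + 4)*(o + 1)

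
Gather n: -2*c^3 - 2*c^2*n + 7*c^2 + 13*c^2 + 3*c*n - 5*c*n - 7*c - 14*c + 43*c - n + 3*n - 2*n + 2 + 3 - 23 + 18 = -2*c^3 + 20*c^2 + 22*c + n*(-2*c^2 - 2*c)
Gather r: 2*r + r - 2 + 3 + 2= 3*r + 3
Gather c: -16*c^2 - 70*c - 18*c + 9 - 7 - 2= -16*c^2 - 88*c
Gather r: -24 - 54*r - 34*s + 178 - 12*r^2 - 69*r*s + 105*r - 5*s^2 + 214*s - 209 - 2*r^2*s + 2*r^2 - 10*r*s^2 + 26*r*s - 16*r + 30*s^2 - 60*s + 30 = r^2*(-2*s - 10) + r*(-10*s^2 - 43*s + 35) + 25*s^2 + 120*s - 25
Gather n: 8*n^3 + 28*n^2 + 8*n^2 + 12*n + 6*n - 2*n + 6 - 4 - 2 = 8*n^3 + 36*n^2 + 16*n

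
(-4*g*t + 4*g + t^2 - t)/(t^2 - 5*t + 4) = (-4*g + t)/(t - 4)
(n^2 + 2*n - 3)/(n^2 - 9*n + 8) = (n + 3)/(n - 8)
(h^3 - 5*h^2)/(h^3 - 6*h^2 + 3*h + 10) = h^2/(h^2 - h - 2)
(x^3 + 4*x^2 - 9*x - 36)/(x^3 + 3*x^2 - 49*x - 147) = (x^2 + x - 12)/(x^2 - 49)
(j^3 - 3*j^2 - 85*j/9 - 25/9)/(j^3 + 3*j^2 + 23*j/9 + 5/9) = (j - 5)/(j + 1)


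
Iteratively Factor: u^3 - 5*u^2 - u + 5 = (u + 1)*(u^2 - 6*u + 5) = (u - 1)*(u + 1)*(u - 5)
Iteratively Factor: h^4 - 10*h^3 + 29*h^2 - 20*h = (h - 5)*(h^3 - 5*h^2 + 4*h) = h*(h - 5)*(h^2 - 5*h + 4) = h*(h - 5)*(h - 4)*(h - 1)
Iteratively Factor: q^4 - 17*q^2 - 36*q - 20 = (q + 2)*(q^3 - 2*q^2 - 13*q - 10) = (q + 1)*(q + 2)*(q^2 - 3*q - 10) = (q - 5)*(q + 1)*(q + 2)*(q + 2)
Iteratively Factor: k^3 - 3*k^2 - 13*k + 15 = (k - 5)*(k^2 + 2*k - 3) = (k - 5)*(k - 1)*(k + 3)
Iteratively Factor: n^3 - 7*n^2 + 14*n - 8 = (n - 4)*(n^2 - 3*n + 2) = (n - 4)*(n - 1)*(n - 2)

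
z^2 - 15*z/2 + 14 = (z - 4)*(z - 7/2)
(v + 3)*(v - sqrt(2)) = v^2 - sqrt(2)*v + 3*v - 3*sqrt(2)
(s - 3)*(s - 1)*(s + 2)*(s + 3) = s^4 + s^3 - 11*s^2 - 9*s + 18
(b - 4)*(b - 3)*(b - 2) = b^3 - 9*b^2 + 26*b - 24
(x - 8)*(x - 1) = x^2 - 9*x + 8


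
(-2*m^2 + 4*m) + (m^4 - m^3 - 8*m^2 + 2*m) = m^4 - m^3 - 10*m^2 + 6*m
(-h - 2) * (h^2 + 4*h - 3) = -h^3 - 6*h^2 - 5*h + 6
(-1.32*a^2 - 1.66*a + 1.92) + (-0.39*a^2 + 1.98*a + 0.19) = -1.71*a^2 + 0.32*a + 2.11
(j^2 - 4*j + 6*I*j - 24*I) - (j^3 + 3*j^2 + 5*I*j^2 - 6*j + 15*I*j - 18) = -j^3 - 2*j^2 - 5*I*j^2 + 2*j - 9*I*j + 18 - 24*I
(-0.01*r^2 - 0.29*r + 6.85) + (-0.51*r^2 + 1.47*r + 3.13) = -0.52*r^2 + 1.18*r + 9.98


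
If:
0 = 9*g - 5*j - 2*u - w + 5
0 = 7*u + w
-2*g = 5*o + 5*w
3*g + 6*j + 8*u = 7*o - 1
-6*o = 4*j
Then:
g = -1155/2329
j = 168/2329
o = -112/2329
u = -82/2329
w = 574/2329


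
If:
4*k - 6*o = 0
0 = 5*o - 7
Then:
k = 21/10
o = 7/5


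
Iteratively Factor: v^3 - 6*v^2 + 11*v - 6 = (v - 1)*(v^2 - 5*v + 6) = (v - 3)*(v - 1)*(v - 2)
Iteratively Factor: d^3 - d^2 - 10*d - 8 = (d + 2)*(d^2 - 3*d - 4) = (d - 4)*(d + 2)*(d + 1)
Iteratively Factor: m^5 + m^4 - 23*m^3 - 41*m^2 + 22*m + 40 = (m + 2)*(m^4 - m^3 - 21*m^2 + m + 20) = (m + 2)*(m + 4)*(m^3 - 5*m^2 - m + 5) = (m - 1)*(m + 2)*(m + 4)*(m^2 - 4*m - 5) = (m - 1)*(m + 1)*(m + 2)*(m + 4)*(m - 5)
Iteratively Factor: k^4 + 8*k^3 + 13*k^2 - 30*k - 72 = (k + 4)*(k^3 + 4*k^2 - 3*k - 18) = (k + 3)*(k + 4)*(k^2 + k - 6) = (k - 2)*(k + 3)*(k + 4)*(k + 3)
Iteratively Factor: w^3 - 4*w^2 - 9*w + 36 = (w + 3)*(w^2 - 7*w + 12) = (w - 3)*(w + 3)*(w - 4)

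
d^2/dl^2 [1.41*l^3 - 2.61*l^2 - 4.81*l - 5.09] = 8.46*l - 5.22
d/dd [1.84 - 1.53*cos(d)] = 1.53*sin(d)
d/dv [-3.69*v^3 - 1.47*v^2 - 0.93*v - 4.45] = -11.07*v^2 - 2.94*v - 0.93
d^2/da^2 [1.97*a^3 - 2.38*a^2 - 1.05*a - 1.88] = 11.82*a - 4.76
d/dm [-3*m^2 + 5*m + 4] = 5 - 6*m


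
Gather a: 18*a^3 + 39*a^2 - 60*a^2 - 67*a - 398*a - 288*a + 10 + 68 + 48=18*a^3 - 21*a^2 - 753*a + 126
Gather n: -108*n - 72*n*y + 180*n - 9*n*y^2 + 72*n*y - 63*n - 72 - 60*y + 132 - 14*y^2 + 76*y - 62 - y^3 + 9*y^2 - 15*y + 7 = n*(9 - 9*y^2) - y^3 - 5*y^2 + y + 5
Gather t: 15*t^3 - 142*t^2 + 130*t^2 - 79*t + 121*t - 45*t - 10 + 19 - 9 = 15*t^3 - 12*t^2 - 3*t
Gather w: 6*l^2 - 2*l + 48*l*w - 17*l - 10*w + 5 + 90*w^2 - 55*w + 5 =6*l^2 - 19*l + 90*w^2 + w*(48*l - 65) + 10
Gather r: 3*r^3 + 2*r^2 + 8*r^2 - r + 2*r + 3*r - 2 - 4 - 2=3*r^3 + 10*r^2 + 4*r - 8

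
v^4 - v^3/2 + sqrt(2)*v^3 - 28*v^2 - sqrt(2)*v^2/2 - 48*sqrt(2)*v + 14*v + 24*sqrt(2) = (v - 1/2)*(v - 4*sqrt(2))*(v + 2*sqrt(2))*(v + 3*sqrt(2))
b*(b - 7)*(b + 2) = b^3 - 5*b^2 - 14*b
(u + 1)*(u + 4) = u^2 + 5*u + 4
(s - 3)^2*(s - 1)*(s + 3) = s^4 - 4*s^3 - 6*s^2 + 36*s - 27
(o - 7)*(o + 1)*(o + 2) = o^3 - 4*o^2 - 19*o - 14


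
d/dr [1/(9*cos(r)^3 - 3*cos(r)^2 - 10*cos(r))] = (27*sin(r) - 10*sin(r)/cos(r)^2 - 6*tan(r))/(9*sin(r)^2 + 3*cos(r) + 1)^2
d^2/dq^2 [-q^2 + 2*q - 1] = -2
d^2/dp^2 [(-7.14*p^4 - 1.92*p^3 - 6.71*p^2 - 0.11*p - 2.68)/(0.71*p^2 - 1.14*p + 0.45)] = (-7.198548*p^6 + 34.674696*p^5 - 69.362244*p^4 + 43.868486*p^3 - 6.68329800000001*p^2 + 10.893222*p - 8.083746)/(0.357911*p^6 - 1.724022*p^5 + 3.448683*p^4 - 3.666924*p^3 + 2.185785*p^2 - 0.69255*p + 0.091125)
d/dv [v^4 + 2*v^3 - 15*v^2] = 2*v*(2*v^2 + 3*v - 15)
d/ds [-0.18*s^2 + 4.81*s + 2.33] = 4.81 - 0.36*s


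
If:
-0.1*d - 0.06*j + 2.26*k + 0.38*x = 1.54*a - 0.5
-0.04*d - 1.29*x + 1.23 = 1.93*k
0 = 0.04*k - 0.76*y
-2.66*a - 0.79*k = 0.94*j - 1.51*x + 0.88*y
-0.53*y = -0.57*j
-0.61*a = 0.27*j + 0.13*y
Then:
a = -0.01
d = 12.15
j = 0.01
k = 0.29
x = 0.15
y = 0.02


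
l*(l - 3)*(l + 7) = l^3 + 4*l^2 - 21*l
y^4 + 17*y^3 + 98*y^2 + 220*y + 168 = (y + 2)^2*(y + 6)*(y + 7)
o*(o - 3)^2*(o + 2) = o^4 - 4*o^3 - 3*o^2 + 18*o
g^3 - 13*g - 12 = (g - 4)*(g + 1)*(g + 3)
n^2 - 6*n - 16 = (n - 8)*(n + 2)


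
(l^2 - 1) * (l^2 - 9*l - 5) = l^4 - 9*l^3 - 6*l^2 + 9*l + 5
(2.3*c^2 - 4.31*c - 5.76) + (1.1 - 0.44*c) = 2.3*c^2 - 4.75*c - 4.66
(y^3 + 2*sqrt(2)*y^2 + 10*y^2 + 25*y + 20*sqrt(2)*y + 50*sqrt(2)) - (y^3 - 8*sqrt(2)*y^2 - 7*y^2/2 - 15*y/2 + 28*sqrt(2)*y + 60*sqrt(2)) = 27*y^2/2 + 10*sqrt(2)*y^2 - 8*sqrt(2)*y + 65*y/2 - 10*sqrt(2)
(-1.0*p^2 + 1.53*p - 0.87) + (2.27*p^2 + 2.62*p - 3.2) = 1.27*p^2 + 4.15*p - 4.07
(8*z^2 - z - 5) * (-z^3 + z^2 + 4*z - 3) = -8*z^5 + 9*z^4 + 36*z^3 - 33*z^2 - 17*z + 15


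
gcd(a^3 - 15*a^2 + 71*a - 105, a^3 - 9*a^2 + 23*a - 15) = a^2 - 8*a + 15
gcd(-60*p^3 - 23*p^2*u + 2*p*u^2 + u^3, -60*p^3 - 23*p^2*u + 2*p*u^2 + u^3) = 60*p^3 + 23*p^2*u - 2*p*u^2 - u^3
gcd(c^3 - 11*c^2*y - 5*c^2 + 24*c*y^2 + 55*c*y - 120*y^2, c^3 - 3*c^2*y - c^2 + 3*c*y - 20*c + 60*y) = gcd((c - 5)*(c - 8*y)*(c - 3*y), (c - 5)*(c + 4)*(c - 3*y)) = -c^2 + 3*c*y + 5*c - 15*y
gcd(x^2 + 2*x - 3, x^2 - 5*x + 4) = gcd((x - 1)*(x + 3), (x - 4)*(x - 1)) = x - 1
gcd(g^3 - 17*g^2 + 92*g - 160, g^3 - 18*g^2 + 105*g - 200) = g^2 - 13*g + 40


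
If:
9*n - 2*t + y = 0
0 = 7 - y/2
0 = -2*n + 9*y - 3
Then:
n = 123/2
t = 1135/4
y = 14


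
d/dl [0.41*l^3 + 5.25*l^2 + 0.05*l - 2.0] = 1.23*l^2 + 10.5*l + 0.05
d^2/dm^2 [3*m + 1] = 0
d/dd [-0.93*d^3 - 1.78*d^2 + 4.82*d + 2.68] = -2.79*d^2 - 3.56*d + 4.82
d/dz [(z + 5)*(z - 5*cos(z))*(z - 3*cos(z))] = (z + 5)*(z - 5*cos(z))*(3*sin(z) + 1) + (z + 5)*(z - 3*cos(z))*(5*sin(z) + 1) + (z - 5*cos(z))*(z - 3*cos(z))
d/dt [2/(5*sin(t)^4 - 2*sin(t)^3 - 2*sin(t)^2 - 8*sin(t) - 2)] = 4*(-10*sin(t)^3 + 3*sin(t)^2 + 2*sin(t) + 4)*cos(t)/(-5*sin(t)^4 + 2*sin(t)^3 + 2*sin(t)^2 + 8*sin(t) + 2)^2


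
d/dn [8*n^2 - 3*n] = 16*n - 3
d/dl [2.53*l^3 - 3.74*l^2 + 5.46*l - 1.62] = 7.59*l^2 - 7.48*l + 5.46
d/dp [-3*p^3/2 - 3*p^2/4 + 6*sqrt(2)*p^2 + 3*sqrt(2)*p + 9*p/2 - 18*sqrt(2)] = -9*p^2/2 - 3*p/2 + 12*sqrt(2)*p + 3*sqrt(2) + 9/2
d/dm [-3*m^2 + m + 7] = 1 - 6*m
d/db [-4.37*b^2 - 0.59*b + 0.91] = -8.74*b - 0.59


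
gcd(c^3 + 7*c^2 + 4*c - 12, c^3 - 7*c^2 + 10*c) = 1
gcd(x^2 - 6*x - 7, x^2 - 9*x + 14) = x - 7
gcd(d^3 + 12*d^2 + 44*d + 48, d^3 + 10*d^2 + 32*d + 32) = d^2 + 6*d + 8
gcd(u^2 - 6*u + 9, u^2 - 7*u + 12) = u - 3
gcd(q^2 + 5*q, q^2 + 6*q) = q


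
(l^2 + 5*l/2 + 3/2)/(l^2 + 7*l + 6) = (l + 3/2)/(l + 6)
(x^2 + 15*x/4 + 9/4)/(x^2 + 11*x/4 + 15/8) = 2*(4*x^2 + 15*x + 9)/(8*x^2 + 22*x + 15)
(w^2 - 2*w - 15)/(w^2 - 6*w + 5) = (w + 3)/(w - 1)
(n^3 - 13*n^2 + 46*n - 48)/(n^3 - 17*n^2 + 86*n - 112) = (n - 3)/(n - 7)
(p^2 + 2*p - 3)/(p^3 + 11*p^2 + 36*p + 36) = (p - 1)/(p^2 + 8*p + 12)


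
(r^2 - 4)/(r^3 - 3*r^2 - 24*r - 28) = (r - 2)/(r^2 - 5*r - 14)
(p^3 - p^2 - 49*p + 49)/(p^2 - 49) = p - 1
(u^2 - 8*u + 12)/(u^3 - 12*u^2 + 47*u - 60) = (u^2 - 8*u + 12)/(u^3 - 12*u^2 + 47*u - 60)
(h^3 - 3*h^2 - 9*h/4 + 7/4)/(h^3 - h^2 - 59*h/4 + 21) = (2*h^2 + h - 1)/(2*h^2 + 5*h - 12)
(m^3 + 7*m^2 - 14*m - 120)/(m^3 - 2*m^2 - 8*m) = (m^2 + 11*m + 30)/(m*(m + 2))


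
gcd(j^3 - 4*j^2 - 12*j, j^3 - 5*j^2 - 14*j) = j^2 + 2*j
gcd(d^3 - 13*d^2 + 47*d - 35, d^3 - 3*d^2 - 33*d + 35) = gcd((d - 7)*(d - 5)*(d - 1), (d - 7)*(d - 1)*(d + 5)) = d^2 - 8*d + 7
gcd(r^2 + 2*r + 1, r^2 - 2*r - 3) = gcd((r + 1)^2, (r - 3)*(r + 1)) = r + 1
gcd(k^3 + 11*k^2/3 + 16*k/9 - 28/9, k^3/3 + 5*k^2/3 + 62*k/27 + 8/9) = 1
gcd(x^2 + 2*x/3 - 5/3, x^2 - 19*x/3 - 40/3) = x + 5/3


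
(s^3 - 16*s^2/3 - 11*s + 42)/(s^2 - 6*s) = s + 2/3 - 7/s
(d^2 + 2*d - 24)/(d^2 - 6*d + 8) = (d + 6)/(d - 2)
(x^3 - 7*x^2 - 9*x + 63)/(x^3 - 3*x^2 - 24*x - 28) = (x^2 - 9)/(x^2 + 4*x + 4)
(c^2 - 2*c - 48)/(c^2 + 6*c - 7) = (c^2 - 2*c - 48)/(c^2 + 6*c - 7)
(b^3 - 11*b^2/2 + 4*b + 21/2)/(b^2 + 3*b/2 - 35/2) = (b^2 - 2*b - 3)/(b + 5)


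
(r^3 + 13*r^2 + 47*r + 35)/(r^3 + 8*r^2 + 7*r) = (r + 5)/r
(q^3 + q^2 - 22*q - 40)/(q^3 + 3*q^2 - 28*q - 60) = (q + 4)/(q + 6)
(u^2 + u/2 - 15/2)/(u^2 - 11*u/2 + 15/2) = (u + 3)/(u - 3)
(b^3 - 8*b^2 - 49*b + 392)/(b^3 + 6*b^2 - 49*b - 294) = (b - 8)/(b + 6)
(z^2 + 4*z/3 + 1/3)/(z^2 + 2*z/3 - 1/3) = (3*z + 1)/(3*z - 1)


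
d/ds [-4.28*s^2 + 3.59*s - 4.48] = 3.59 - 8.56*s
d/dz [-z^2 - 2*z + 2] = -2*z - 2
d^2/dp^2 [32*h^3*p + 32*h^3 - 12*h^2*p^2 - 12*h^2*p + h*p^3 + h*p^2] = 2*h*(-12*h + 3*p + 1)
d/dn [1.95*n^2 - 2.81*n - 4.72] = 3.9*n - 2.81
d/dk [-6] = 0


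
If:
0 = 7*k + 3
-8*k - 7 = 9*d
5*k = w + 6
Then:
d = -25/63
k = -3/7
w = -57/7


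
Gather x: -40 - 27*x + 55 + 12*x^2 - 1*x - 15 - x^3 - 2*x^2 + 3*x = -x^3 + 10*x^2 - 25*x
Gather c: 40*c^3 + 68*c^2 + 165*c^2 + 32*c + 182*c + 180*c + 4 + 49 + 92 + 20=40*c^3 + 233*c^2 + 394*c + 165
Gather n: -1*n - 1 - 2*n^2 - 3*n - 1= -2*n^2 - 4*n - 2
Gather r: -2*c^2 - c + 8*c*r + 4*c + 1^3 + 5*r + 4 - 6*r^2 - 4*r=-2*c^2 + 3*c - 6*r^2 + r*(8*c + 1) + 5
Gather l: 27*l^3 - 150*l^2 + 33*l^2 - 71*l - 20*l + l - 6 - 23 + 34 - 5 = 27*l^3 - 117*l^2 - 90*l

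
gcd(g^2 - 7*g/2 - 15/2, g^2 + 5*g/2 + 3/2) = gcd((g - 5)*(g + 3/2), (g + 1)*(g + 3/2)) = g + 3/2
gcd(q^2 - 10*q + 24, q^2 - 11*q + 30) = q - 6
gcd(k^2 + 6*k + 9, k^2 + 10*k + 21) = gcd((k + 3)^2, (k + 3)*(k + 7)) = k + 3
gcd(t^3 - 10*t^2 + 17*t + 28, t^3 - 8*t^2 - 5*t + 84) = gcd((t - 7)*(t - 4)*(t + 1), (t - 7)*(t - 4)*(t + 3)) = t^2 - 11*t + 28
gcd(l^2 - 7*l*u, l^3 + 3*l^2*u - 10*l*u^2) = l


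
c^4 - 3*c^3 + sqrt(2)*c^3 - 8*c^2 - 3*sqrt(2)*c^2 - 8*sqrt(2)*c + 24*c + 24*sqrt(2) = (c - 3)*(c - 2*sqrt(2))*(c + sqrt(2))*(c + 2*sqrt(2))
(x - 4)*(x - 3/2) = x^2 - 11*x/2 + 6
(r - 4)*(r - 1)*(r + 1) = r^3 - 4*r^2 - r + 4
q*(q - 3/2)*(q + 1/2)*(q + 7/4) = q^4 + 3*q^3/4 - 5*q^2/2 - 21*q/16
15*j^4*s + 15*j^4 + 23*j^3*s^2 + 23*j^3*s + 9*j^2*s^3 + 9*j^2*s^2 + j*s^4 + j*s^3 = (j + s)*(3*j + s)*(5*j + s)*(j*s + j)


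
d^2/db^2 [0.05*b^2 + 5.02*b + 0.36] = 0.100000000000000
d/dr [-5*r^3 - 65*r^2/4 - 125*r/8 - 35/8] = -15*r^2 - 65*r/2 - 125/8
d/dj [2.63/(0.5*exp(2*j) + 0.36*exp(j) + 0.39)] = (-2.63*exp(j) - 0.9468)*exp(j)/(0.5*exp(2*j) + 0.36*exp(j) + 0.39)^2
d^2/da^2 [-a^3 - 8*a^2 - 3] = -6*a - 16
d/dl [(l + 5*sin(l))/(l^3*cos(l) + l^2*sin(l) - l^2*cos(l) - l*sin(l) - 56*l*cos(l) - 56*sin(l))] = (l^4*sin(l) - l^3*sin(l) - 3*l^3*cos(l) + 5*l^3 - 57*l^2*sin(l) - 15*l^2*sin(2*l)/2 + 2*l^2*cos(l) - 5*l^2 + 5*sqrt(2)*l*sin(2*l + pi/4) + 56*l*cos(l) - 285*l - 56*sin(l) + 140*sin(2*l) - 5*cos(2*l)/2 + 5/2)/((l - 8)^2*(l + 7)^2*(l*cos(l) + sin(l))^2)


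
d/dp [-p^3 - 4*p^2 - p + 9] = -3*p^2 - 8*p - 1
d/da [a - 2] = 1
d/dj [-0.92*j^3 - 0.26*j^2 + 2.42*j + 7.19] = -2.76*j^2 - 0.52*j + 2.42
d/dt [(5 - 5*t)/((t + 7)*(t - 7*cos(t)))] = 5*((t - 1)*(t + 7)*(7*sin(t) + 1) + (t - 1)*(t - 7*cos(t)) - (t + 7)*(t - 7*cos(t)))/((t + 7)^2*(t - 7*cos(t))^2)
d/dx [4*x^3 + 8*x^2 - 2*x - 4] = 12*x^2 + 16*x - 2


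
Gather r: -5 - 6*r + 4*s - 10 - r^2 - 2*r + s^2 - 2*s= -r^2 - 8*r + s^2 + 2*s - 15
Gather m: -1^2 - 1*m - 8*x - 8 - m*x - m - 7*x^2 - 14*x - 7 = m*(-x - 2) - 7*x^2 - 22*x - 16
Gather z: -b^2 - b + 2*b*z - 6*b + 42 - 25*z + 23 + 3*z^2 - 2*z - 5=-b^2 - 7*b + 3*z^2 + z*(2*b - 27) + 60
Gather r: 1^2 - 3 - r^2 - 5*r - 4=-r^2 - 5*r - 6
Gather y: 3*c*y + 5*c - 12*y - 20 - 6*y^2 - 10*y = 5*c - 6*y^2 + y*(3*c - 22) - 20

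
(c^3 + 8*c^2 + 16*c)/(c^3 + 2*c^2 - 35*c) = (c^2 + 8*c + 16)/(c^2 + 2*c - 35)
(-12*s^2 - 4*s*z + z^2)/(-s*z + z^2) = (12*s^2 + 4*s*z - z^2)/(z*(s - z))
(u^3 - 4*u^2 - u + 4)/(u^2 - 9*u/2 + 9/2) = 2*(u^3 - 4*u^2 - u + 4)/(2*u^2 - 9*u + 9)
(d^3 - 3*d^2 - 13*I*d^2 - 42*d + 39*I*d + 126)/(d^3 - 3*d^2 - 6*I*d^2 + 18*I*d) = (d - 7*I)/d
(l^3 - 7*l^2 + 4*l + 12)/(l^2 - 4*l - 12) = (l^2 - l - 2)/(l + 2)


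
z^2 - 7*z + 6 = (z - 6)*(z - 1)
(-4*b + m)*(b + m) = -4*b^2 - 3*b*m + m^2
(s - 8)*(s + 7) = s^2 - s - 56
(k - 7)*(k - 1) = k^2 - 8*k + 7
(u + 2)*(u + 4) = u^2 + 6*u + 8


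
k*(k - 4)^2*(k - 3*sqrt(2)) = k^4 - 8*k^3 - 3*sqrt(2)*k^3 + 16*k^2 + 24*sqrt(2)*k^2 - 48*sqrt(2)*k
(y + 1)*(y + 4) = y^2 + 5*y + 4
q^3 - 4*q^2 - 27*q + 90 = (q - 6)*(q - 3)*(q + 5)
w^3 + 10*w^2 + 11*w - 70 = (w - 2)*(w + 5)*(w + 7)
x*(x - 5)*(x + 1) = x^3 - 4*x^2 - 5*x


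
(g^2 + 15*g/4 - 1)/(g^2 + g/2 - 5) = (4*g^2 + 15*g - 4)/(2*(2*g^2 + g - 10))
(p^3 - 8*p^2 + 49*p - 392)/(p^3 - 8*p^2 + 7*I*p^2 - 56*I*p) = (p - 7*I)/p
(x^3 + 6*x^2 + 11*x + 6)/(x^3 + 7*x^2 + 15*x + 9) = (x + 2)/(x + 3)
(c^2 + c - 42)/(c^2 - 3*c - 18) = (c + 7)/(c + 3)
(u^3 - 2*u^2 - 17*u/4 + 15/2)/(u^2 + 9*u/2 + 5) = (4*u^2 - 16*u + 15)/(2*(2*u + 5))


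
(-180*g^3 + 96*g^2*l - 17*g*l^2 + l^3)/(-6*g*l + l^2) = 30*g^2/l - 11*g + l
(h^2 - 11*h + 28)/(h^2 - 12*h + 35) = (h - 4)/(h - 5)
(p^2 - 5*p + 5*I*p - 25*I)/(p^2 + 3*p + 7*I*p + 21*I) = (p^2 + 5*p*(-1 + I) - 25*I)/(p^2 + p*(3 + 7*I) + 21*I)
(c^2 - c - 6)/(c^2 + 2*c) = (c - 3)/c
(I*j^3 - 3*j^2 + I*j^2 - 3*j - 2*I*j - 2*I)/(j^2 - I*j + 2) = (I*j^2 + j*(-2 + I) - 2)/(j - 2*I)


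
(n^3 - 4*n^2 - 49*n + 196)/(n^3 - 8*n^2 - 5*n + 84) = (n + 7)/(n + 3)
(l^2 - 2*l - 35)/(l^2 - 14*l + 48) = (l^2 - 2*l - 35)/(l^2 - 14*l + 48)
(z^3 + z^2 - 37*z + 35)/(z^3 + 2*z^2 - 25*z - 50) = (z^2 + 6*z - 7)/(z^2 + 7*z + 10)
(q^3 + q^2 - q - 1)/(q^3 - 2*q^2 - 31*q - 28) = (q^2 - 1)/(q^2 - 3*q - 28)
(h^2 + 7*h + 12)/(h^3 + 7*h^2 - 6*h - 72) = (h + 3)/(h^2 + 3*h - 18)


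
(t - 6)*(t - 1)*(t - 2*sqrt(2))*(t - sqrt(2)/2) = t^4 - 7*t^3 - 5*sqrt(2)*t^3/2 + 8*t^2 + 35*sqrt(2)*t^2/2 - 15*sqrt(2)*t - 14*t + 12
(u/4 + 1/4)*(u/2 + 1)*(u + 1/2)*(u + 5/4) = u^4/8 + 19*u^3/32 + 63*u^2/64 + 43*u/64 + 5/32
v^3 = v^3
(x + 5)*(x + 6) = x^2 + 11*x + 30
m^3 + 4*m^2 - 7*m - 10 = (m - 2)*(m + 1)*(m + 5)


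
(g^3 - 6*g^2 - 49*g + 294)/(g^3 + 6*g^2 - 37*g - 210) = (g - 7)/(g + 5)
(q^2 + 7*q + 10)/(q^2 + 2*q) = (q + 5)/q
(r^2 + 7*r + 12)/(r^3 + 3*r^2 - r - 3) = (r + 4)/(r^2 - 1)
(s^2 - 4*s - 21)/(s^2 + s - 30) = (s^2 - 4*s - 21)/(s^2 + s - 30)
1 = 1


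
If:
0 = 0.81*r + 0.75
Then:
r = -0.93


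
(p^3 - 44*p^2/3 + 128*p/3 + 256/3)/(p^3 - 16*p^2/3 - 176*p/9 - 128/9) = 3*(p - 8)/(3*p + 4)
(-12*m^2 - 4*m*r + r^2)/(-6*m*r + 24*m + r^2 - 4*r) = (2*m + r)/(r - 4)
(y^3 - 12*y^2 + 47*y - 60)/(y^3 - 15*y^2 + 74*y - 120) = (y - 3)/(y - 6)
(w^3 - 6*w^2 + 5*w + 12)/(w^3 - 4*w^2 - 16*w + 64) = (w^2 - 2*w - 3)/(w^2 - 16)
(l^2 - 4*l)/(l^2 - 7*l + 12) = l/(l - 3)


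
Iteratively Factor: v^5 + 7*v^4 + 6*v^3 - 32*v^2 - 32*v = (v + 1)*(v^4 + 6*v^3 - 32*v) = (v + 1)*(v + 4)*(v^3 + 2*v^2 - 8*v) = (v - 2)*(v + 1)*(v + 4)*(v^2 + 4*v) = (v - 2)*(v + 1)*(v + 4)^2*(v)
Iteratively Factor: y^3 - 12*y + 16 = (y - 2)*(y^2 + 2*y - 8) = (y - 2)^2*(y + 4)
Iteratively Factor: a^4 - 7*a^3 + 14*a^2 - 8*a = (a - 2)*(a^3 - 5*a^2 + 4*a) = (a - 2)*(a - 1)*(a^2 - 4*a) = a*(a - 2)*(a - 1)*(a - 4)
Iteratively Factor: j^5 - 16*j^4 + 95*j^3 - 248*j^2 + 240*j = (j - 4)*(j^4 - 12*j^3 + 47*j^2 - 60*j) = (j - 4)*(j - 3)*(j^3 - 9*j^2 + 20*j) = (j - 4)^2*(j - 3)*(j^2 - 5*j) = j*(j - 4)^2*(j - 3)*(j - 5)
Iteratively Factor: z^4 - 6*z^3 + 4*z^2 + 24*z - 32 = (z + 2)*(z^3 - 8*z^2 + 20*z - 16) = (z - 4)*(z + 2)*(z^2 - 4*z + 4) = (z - 4)*(z - 2)*(z + 2)*(z - 2)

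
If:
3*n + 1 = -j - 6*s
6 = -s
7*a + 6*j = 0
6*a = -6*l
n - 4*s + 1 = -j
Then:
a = 330/7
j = -55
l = -330/7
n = 30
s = -6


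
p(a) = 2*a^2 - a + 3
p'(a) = 4*a - 1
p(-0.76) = 4.92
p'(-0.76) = -4.04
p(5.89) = 66.49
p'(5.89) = 22.56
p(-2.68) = 20.04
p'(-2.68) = -11.72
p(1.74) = 7.32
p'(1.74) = 5.96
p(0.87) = 3.64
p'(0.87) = 2.48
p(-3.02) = 24.26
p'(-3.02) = -13.08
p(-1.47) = 8.79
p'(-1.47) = -6.88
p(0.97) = 3.91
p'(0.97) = 2.88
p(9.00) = 156.00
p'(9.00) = 35.00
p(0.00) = 3.00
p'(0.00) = -1.00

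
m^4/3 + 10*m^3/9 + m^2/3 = m^2*(m/3 + 1)*(m + 1/3)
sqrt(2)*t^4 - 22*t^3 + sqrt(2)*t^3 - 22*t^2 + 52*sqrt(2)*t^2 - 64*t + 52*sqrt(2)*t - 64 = (t - 8*sqrt(2))*(t - 2*sqrt(2))*(t - sqrt(2))*(sqrt(2)*t + sqrt(2))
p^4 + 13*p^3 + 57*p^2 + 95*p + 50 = (p + 1)*(p + 2)*(p + 5)^2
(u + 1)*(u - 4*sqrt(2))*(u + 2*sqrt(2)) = u^3 - 2*sqrt(2)*u^2 + u^2 - 16*u - 2*sqrt(2)*u - 16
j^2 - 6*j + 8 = (j - 4)*(j - 2)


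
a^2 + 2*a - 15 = (a - 3)*(a + 5)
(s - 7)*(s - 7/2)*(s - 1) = s^3 - 23*s^2/2 + 35*s - 49/2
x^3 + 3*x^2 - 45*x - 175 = (x - 7)*(x + 5)^2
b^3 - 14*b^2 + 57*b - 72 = (b - 8)*(b - 3)^2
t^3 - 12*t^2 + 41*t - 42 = (t - 7)*(t - 3)*(t - 2)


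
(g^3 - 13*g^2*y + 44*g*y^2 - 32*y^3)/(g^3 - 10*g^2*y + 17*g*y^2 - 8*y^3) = (-g + 4*y)/(-g + y)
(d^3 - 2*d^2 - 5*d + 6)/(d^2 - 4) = (d^2 - 4*d + 3)/(d - 2)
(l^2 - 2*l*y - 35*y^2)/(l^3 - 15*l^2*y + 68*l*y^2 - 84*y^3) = (l + 5*y)/(l^2 - 8*l*y + 12*y^2)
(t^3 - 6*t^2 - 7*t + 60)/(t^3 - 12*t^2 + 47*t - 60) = (t + 3)/(t - 3)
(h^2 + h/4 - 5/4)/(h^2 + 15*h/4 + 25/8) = 2*(h - 1)/(2*h + 5)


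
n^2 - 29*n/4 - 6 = (n - 8)*(n + 3/4)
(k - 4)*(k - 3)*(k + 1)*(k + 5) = k^4 - k^3 - 25*k^2 + 37*k + 60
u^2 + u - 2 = (u - 1)*(u + 2)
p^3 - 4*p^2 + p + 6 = (p - 3)*(p - 2)*(p + 1)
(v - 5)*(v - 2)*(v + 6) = v^3 - v^2 - 32*v + 60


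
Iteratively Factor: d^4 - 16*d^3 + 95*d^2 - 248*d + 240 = (d - 5)*(d^3 - 11*d^2 + 40*d - 48) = (d - 5)*(d - 4)*(d^2 - 7*d + 12) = (d - 5)*(d - 4)*(d - 3)*(d - 4)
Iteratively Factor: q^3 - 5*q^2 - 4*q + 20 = (q - 5)*(q^2 - 4) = (q - 5)*(q + 2)*(q - 2)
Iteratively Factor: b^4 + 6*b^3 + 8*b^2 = (b)*(b^3 + 6*b^2 + 8*b) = b^2*(b^2 + 6*b + 8) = b^2*(b + 2)*(b + 4)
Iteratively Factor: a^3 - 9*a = (a)*(a^2 - 9) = a*(a - 3)*(a + 3)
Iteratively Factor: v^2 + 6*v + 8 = (v + 4)*(v + 2)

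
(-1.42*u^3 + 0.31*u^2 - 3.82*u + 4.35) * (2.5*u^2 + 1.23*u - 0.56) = -3.55*u^5 - 0.9716*u^4 - 8.3735*u^3 + 6.0028*u^2 + 7.4897*u - 2.436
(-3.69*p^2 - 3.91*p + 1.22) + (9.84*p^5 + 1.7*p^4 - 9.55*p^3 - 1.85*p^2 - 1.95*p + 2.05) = 9.84*p^5 + 1.7*p^4 - 9.55*p^3 - 5.54*p^2 - 5.86*p + 3.27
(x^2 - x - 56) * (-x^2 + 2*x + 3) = -x^4 + 3*x^3 + 57*x^2 - 115*x - 168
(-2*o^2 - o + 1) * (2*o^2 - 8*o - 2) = -4*o^4 + 14*o^3 + 14*o^2 - 6*o - 2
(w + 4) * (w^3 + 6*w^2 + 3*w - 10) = w^4 + 10*w^3 + 27*w^2 + 2*w - 40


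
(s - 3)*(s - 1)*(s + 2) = s^3 - 2*s^2 - 5*s + 6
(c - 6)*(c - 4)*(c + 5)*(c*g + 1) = c^4*g - 5*c^3*g + c^3 - 26*c^2*g - 5*c^2 + 120*c*g - 26*c + 120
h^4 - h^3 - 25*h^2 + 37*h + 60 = (h - 4)*(h - 3)*(h + 1)*(h + 5)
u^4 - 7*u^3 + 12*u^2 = u^2*(u - 4)*(u - 3)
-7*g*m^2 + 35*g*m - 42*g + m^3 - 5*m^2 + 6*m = (-7*g + m)*(m - 3)*(m - 2)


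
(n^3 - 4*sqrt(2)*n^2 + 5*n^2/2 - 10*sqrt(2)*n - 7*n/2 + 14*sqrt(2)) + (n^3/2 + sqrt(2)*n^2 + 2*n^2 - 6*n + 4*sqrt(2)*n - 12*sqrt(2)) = 3*n^3/2 - 3*sqrt(2)*n^2 + 9*n^2/2 - 19*n/2 - 6*sqrt(2)*n + 2*sqrt(2)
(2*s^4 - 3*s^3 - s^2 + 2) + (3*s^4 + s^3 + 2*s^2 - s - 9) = 5*s^4 - 2*s^3 + s^2 - s - 7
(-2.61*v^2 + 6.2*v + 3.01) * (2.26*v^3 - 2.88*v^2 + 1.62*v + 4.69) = -5.8986*v^5 + 21.5288*v^4 - 15.2816*v^3 - 10.8657*v^2 + 33.9542*v + 14.1169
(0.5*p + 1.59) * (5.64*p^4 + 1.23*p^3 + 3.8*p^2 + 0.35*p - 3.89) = 2.82*p^5 + 9.5826*p^4 + 3.8557*p^3 + 6.217*p^2 - 1.3885*p - 6.1851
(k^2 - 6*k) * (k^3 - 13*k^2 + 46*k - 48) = k^5 - 19*k^4 + 124*k^3 - 324*k^2 + 288*k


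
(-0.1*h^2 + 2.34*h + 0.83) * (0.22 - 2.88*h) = 0.288*h^3 - 6.7612*h^2 - 1.8756*h + 0.1826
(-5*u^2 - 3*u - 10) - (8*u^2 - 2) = -13*u^2 - 3*u - 8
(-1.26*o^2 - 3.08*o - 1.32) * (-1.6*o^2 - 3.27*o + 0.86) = 2.016*o^4 + 9.0482*o^3 + 11.1*o^2 + 1.6676*o - 1.1352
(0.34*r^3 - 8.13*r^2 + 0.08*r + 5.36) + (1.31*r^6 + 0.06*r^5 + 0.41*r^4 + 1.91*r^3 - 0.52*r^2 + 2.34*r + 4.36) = 1.31*r^6 + 0.06*r^5 + 0.41*r^4 + 2.25*r^3 - 8.65*r^2 + 2.42*r + 9.72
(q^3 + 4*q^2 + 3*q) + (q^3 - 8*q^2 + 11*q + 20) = 2*q^3 - 4*q^2 + 14*q + 20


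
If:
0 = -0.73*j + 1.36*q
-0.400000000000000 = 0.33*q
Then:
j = -2.26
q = -1.21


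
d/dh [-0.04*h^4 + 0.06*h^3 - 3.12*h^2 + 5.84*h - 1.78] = -0.16*h^3 + 0.18*h^2 - 6.24*h + 5.84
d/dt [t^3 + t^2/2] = t*(3*t + 1)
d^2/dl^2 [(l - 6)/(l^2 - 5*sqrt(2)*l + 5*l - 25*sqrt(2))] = 2*((l - 6)*(2*l - 5*sqrt(2) + 5)^2 + (-3*l + 1 + 5*sqrt(2))*(l^2 - 5*sqrt(2)*l + 5*l - 25*sqrt(2)))/(l^2 - 5*sqrt(2)*l + 5*l - 25*sqrt(2))^3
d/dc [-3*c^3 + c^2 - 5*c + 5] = -9*c^2 + 2*c - 5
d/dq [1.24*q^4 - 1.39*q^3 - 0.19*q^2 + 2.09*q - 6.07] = 4.96*q^3 - 4.17*q^2 - 0.38*q + 2.09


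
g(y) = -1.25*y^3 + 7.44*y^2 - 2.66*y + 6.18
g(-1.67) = 37.19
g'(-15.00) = -1069.61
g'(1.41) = 10.87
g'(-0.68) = -14.51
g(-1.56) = 33.18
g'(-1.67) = -37.97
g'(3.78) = 0.00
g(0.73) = 7.72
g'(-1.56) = -35.00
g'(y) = -3.75*y^2 + 14.88*y - 2.66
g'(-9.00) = -440.33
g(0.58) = 6.90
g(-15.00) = 5938.83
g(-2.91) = 107.73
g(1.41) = 13.72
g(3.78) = 34.92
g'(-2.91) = -77.72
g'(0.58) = 4.71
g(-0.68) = 11.82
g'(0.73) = 6.20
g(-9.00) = 1544.01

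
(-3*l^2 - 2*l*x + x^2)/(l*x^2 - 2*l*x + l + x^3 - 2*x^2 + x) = (-3*l + x)/(x^2 - 2*x + 1)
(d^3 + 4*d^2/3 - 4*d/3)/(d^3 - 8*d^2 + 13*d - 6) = d*(3*d^2 + 4*d - 4)/(3*(d^3 - 8*d^2 + 13*d - 6))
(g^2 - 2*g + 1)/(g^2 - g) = (g - 1)/g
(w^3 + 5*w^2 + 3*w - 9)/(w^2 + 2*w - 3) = w + 3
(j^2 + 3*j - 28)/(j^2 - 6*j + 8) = (j + 7)/(j - 2)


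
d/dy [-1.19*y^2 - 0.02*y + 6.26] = -2.38*y - 0.02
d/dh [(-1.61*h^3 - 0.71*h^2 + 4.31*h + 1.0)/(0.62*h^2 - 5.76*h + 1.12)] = (-0.9982*h^4 + 18.5472*h^3 - 3.9922*h^2 - 2.8304*h + 10.5872)/(0.3844*h^4 - 7.1424*h^3 + 34.5664*h^2 - 12.9024*h + 1.2544)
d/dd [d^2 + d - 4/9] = 2*d + 1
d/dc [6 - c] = -1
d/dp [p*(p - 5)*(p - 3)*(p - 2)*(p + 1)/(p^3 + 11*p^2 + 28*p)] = 2*(p^5 + 12*p^4 - 43*p^3 - 263*p^2 + 618*p + 179)/(p^4 + 22*p^3 + 177*p^2 + 616*p + 784)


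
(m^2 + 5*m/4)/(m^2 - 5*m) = (m + 5/4)/(m - 5)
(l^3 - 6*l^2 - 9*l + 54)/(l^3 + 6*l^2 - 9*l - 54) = (l - 6)/(l + 6)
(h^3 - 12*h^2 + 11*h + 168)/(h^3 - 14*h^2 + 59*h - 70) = (h^2 - 5*h - 24)/(h^2 - 7*h + 10)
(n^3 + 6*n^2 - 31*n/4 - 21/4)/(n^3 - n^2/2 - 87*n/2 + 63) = (n + 1/2)/(n - 6)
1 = 1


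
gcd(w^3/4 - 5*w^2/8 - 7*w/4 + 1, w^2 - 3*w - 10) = w + 2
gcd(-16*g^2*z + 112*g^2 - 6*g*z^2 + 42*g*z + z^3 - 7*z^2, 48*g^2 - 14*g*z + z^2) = -8*g + z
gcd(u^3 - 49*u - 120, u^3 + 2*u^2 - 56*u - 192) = u - 8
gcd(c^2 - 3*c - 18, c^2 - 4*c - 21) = c + 3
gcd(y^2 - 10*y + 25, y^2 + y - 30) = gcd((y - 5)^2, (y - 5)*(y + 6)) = y - 5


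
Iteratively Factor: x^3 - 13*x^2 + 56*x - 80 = (x - 4)*(x^2 - 9*x + 20) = (x - 5)*(x - 4)*(x - 4)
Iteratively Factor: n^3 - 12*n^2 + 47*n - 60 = (n - 5)*(n^2 - 7*n + 12) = (n - 5)*(n - 4)*(n - 3)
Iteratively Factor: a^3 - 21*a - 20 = (a - 5)*(a^2 + 5*a + 4) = (a - 5)*(a + 1)*(a + 4)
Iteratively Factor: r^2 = (r)*(r)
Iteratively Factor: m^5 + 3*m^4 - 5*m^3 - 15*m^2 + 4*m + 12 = (m - 1)*(m^4 + 4*m^3 - m^2 - 16*m - 12) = (m - 2)*(m - 1)*(m^3 + 6*m^2 + 11*m + 6) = (m - 2)*(m - 1)*(m + 2)*(m^2 + 4*m + 3) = (m - 2)*(m - 1)*(m + 1)*(m + 2)*(m + 3)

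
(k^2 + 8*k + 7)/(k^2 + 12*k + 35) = (k + 1)/(k + 5)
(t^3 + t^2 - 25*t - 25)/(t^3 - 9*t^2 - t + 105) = (t^2 + 6*t + 5)/(t^2 - 4*t - 21)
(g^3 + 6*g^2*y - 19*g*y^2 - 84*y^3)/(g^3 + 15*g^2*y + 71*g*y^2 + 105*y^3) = (g - 4*y)/(g + 5*y)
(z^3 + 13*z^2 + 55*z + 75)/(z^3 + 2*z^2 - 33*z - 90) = (z + 5)/(z - 6)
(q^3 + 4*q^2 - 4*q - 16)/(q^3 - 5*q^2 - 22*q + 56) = (q + 2)/(q - 7)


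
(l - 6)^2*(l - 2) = l^3 - 14*l^2 + 60*l - 72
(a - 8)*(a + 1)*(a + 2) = a^3 - 5*a^2 - 22*a - 16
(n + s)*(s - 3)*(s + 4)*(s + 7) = n*s^3 + 8*n*s^2 - 5*n*s - 84*n + s^4 + 8*s^3 - 5*s^2 - 84*s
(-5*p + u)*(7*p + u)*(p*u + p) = -35*p^3*u - 35*p^3 + 2*p^2*u^2 + 2*p^2*u + p*u^3 + p*u^2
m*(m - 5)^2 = m^3 - 10*m^2 + 25*m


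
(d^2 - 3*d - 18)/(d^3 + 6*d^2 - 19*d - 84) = (d - 6)/(d^2 + 3*d - 28)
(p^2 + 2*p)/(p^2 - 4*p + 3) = p*(p + 2)/(p^2 - 4*p + 3)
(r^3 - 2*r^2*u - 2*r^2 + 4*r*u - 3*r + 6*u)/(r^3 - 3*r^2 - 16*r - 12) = (r^2 - 2*r*u - 3*r + 6*u)/(r^2 - 4*r - 12)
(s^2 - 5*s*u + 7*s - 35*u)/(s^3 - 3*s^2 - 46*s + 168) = (s - 5*u)/(s^2 - 10*s + 24)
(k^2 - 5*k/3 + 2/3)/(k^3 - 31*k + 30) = (k - 2/3)/(k^2 + k - 30)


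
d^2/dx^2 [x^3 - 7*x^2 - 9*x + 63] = 6*x - 14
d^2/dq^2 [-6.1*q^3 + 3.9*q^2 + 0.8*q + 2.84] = 7.8 - 36.6*q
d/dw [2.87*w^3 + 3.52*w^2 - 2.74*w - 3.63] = 8.61*w^2 + 7.04*w - 2.74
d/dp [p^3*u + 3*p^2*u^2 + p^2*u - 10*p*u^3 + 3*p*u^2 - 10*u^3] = u*(3*p^2 + 6*p*u + 2*p - 10*u^2 + 3*u)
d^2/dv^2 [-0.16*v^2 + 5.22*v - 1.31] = -0.320000000000000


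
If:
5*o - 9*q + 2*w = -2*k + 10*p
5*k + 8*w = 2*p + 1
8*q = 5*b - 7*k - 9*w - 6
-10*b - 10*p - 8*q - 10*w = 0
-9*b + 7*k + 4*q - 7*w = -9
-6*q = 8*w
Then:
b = 3067/2436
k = -2/609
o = -12227/6090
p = -1549/1218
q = 155/609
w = -155/812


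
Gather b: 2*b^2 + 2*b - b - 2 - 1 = 2*b^2 + b - 3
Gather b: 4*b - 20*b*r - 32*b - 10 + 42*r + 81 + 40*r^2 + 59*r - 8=b*(-20*r - 28) + 40*r^2 + 101*r + 63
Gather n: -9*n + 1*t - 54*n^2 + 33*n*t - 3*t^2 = -54*n^2 + n*(33*t - 9) - 3*t^2 + t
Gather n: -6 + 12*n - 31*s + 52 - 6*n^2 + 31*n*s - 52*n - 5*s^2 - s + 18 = -6*n^2 + n*(31*s - 40) - 5*s^2 - 32*s + 64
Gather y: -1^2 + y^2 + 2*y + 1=y^2 + 2*y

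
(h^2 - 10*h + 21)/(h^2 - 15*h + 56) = (h - 3)/(h - 8)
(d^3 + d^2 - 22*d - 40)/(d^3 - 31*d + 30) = (d^2 + 6*d + 8)/(d^2 + 5*d - 6)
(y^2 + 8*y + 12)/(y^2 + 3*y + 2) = (y + 6)/(y + 1)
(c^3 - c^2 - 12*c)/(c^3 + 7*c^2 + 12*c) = (c - 4)/(c + 4)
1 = 1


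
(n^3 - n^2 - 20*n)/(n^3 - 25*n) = (n + 4)/(n + 5)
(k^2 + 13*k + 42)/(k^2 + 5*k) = (k^2 + 13*k + 42)/(k*(k + 5))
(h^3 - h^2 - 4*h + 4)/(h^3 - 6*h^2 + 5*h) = (h^2 - 4)/(h*(h - 5))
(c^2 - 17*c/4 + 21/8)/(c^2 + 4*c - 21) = (8*c^2 - 34*c + 21)/(8*(c^2 + 4*c - 21))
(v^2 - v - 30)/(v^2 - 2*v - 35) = (v - 6)/(v - 7)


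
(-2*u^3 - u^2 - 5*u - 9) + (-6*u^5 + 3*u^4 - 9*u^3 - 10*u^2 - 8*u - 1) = -6*u^5 + 3*u^4 - 11*u^3 - 11*u^2 - 13*u - 10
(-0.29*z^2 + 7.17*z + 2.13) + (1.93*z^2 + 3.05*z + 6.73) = 1.64*z^2 + 10.22*z + 8.86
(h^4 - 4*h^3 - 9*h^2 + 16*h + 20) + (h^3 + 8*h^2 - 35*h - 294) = h^4 - 3*h^3 - h^2 - 19*h - 274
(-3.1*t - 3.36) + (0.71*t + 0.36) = -2.39*t - 3.0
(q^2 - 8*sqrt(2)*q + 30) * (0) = 0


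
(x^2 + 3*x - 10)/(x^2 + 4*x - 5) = (x - 2)/(x - 1)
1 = 1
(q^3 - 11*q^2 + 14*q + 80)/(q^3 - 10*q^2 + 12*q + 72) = (q^2 - 13*q + 40)/(q^2 - 12*q + 36)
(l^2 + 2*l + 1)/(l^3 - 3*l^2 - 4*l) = (l + 1)/(l*(l - 4))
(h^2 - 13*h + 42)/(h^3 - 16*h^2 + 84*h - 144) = (h - 7)/(h^2 - 10*h + 24)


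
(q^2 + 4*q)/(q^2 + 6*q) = (q + 4)/(q + 6)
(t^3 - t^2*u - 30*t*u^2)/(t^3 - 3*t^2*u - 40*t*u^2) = (t - 6*u)/(t - 8*u)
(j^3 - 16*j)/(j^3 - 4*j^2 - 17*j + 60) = j*(j - 4)/(j^2 - 8*j + 15)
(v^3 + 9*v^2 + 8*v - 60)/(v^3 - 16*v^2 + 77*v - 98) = (v^2 + 11*v + 30)/(v^2 - 14*v + 49)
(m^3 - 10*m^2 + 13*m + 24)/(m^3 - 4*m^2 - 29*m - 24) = (m - 3)/(m + 3)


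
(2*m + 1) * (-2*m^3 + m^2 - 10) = -4*m^4 + m^2 - 20*m - 10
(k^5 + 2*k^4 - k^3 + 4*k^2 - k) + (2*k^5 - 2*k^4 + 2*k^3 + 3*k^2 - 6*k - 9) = 3*k^5 + k^3 + 7*k^2 - 7*k - 9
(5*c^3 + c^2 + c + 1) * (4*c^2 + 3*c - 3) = 20*c^5 + 19*c^4 - 8*c^3 + 4*c^2 - 3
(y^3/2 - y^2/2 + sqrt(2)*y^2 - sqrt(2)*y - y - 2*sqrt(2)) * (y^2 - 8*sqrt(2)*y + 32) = y^5/2 - 3*sqrt(2)*y^4 - y^4/2 - y^3 + 3*sqrt(2)*y^3 + 38*sqrt(2)*y^2 - 32*sqrt(2)*y - 64*sqrt(2)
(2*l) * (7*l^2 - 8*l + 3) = 14*l^3 - 16*l^2 + 6*l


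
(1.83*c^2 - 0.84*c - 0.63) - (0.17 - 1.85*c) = 1.83*c^2 + 1.01*c - 0.8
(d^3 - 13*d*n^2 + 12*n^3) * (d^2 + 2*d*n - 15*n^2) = d^5 + 2*d^4*n - 28*d^3*n^2 - 14*d^2*n^3 + 219*d*n^4 - 180*n^5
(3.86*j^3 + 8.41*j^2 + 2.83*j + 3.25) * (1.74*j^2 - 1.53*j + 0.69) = 6.7164*j^5 + 8.7276*j^4 - 5.2797*j^3 + 7.128*j^2 - 3.0198*j + 2.2425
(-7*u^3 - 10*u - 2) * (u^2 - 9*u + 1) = -7*u^5 + 63*u^4 - 17*u^3 + 88*u^2 + 8*u - 2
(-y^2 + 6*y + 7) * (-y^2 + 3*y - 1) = y^4 - 9*y^3 + 12*y^2 + 15*y - 7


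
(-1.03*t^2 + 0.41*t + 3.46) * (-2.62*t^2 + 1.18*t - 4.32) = 2.6986*t^4 - 2.2896*t^3 - 4.1318*t^2 + 2.3116*t - 14.9472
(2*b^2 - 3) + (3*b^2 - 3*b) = 5*b^2 - 3*b - 3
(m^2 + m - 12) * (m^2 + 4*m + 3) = m^4 + 5*m^3 - 5*m^2 - 45*m - 36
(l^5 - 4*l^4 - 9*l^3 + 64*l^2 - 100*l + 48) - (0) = l^5 - 4*l^4 - 9*l^3 + 64*l^2 - 100*l + 48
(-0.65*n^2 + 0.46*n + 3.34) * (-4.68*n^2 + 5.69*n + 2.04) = 3.042*n^4 - 5.8513*n^3 - 14.3398*n^2 + 19.943*n + 6.8136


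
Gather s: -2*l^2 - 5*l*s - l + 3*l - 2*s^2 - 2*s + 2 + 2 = -2*l^2 + 2*l - 2*s^2 + s*(-5*l - 2) + 4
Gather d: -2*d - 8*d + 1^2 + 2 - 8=-10*d - 5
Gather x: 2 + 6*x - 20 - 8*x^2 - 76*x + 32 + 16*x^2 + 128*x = 8*x^2 + 58*x + 14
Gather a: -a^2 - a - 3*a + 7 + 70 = -a^2 - 4*a + 77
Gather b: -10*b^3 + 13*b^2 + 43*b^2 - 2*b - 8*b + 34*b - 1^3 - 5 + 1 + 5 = -10*b^3 + 56*b^2 + 24*b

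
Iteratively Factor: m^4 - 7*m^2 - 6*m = (m - 3)*(m^3 + 3*m^2 + 2*m) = (m - 3)*(m + 1)*(m^2 + 2*m) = m*(m - 3)*(m + 1)*(m + 2)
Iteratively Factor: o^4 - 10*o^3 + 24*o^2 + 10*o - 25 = (o + 1)*(o^3 - 11*o^2 + 35*o - 25) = (o - 5)*(o + 1)*(o^2 - 6*o + 5) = (o - 5)*(o - 1)*(o + 1)*(o - 5)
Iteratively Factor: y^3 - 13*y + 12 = (y - 3)*(y^2 + 3*y - 4) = (y - 3)*(y + 4)*(y - 1)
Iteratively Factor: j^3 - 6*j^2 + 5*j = (j - 5)*(j^2 - j) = j*(j - 5)*(j - 1)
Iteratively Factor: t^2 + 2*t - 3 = (t - 1)*(t + 3)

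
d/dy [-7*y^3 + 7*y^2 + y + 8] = -21*y^2 + 14*y + 1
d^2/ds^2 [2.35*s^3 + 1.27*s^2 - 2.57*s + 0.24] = 14.1*s + 2.54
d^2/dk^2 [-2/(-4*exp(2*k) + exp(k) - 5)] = 2*((1 - 16*exp(k))*(4*exp(2*k) - exp(k) + 5) + 2*(8*exp(k) - 1)^2*exp(k))*exp(k)/(4*exp(2*k) - exp(k) + 5)^3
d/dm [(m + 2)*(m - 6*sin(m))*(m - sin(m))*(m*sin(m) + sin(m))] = -(m + 1)*(m + 2)*(m - 6*sin(m))*(cos(m) - 1)*sin(m) - (m + 1)*(m + 2)*(m - sin(m))*(6*cos(m) - 1)*sin(m) + (m + 1)*(m - 6*sin(m))*(m - sin(m))*sin(m) + (m + 2)*(m - 6*sin(m))*(m - sin(m))*(m*cos(m) + sqrt(2)*sin(m + pi/4))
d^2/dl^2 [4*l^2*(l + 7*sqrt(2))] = 24*l + 56*sqrt(2)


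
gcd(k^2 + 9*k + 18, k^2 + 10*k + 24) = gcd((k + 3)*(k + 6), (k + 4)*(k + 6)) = k + 6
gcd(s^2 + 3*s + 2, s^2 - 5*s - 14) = s + 2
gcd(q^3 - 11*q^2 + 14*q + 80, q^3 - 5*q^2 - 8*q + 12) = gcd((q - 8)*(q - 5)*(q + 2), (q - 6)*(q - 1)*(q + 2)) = q + 2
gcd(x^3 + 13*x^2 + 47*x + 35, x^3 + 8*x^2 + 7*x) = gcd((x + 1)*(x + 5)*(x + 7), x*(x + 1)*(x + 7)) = x^2 + 8*x + 7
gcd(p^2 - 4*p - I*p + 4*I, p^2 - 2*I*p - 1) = p - I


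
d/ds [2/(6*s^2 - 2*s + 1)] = 4*(1 - 6*s)/(6*s^2 - 2*s + 1)^2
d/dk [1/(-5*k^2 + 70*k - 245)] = 2*(k - 7)/(5*(k^2 - 14*k + 49)^2)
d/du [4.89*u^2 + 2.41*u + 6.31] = 9.78*u + 2.41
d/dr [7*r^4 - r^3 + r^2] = r*(28*r^2 - 3*r + 2)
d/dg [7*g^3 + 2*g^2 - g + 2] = 21*g^2 + 4*g - 1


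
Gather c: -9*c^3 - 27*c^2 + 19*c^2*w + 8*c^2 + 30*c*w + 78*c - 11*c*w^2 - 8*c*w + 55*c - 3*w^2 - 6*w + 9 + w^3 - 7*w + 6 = -9*c^3 + c^2*(19*w - 19) + c*(-11*w^2 + 22*w + 133) + w^3 - 3*w^2 - 13*w + 15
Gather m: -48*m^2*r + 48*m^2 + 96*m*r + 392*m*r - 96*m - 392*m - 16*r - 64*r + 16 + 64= m^2*(48 - 48*r) + m*(488*r - 488) - 80*r + 80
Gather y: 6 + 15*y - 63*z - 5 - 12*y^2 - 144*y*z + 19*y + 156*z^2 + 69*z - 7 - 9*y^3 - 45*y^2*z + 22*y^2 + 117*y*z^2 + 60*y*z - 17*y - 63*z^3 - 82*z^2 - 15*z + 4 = -9*y^3 + y^2*(10 - 45*z) + y*(117*z^2 - 84*z + 17) - 63*z^3 + 74*z^2 - 9*z - 2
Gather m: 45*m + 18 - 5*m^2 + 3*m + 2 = -5*m^2 + 48*m + 20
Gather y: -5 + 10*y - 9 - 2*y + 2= 8*y - 12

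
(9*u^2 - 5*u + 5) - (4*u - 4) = 9*u^2 - 9*u + 9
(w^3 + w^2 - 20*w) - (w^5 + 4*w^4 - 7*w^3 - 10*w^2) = -w^5 - 4*w^4 + 8*w^3 + 11*w^2 - 20*w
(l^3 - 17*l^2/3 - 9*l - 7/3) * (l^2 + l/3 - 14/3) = l^5 - 16*l^4/3 - 140*l^3/9 + 190*l^2/9 + 371*l/9 + 98/9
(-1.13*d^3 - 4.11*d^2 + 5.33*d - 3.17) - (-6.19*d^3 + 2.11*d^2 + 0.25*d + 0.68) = 5.06*d^3 - 6.22*d^2 + 5.08*d - 3.85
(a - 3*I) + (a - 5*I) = 2*a - 8*I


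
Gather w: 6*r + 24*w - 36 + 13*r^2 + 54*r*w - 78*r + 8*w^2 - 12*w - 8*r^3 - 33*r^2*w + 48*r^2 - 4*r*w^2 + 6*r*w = -8*r^3 + 61*r^2 - 72*r + w^2*(8 - 4*r) + w*(-33*r^2 + 60*r + 12) - 36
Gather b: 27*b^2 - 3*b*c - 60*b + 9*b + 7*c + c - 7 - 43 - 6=27*b^2 + b*(-3*c - 51) + 8*c - 56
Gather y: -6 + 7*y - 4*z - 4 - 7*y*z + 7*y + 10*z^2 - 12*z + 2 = y*(14 - 7*z) + 10*z^2 - 16*z - 8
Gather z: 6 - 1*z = 6 - z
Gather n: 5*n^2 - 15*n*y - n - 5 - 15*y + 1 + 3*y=5*n^2 + n*(-15*y - 1) - 12*y - 4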